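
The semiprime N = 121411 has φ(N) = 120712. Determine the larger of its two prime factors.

383

φ(n) = (p−1)(q−1) = n − (p+q) + 1, so p + q = 121411 − 120712 + 1 = 700.
p and q are the roots of t² − 700t + 121411 = 0.
Discriminant: 700² − 4·121411 = 490000 − 485644 = 4356; √4356 = 66.
q = (700 − 66)/2 = 317, p = (700 + 66)/2 = 383.
Check: 317 · 383 = 121411.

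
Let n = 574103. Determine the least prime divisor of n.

574103 is odd.
Digit sum 20, not divisible by 3.
Ends in 3: not divisible by 5.
7: 574103 = 7·82014 + 5
11: 574103 = 11·52191 + 2
13: 574103 = 13·44161 + 10
17: 574103 = 17·33770 + 13
19: 574103 = 19·30215 + 18
23: 574103 = 23·24961

23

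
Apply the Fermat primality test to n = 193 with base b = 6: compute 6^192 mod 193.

6^1 ≡ 6 (mod 193)
6^2 ≡ 6^2 = 36 ≡ 36 (mod 193)
6^4 ≡ 36^2 = 1296 ≡ 138 (mod 193)
6^8 ≡ 138^2 = 19044 ≡ 130 (mod 193)
6^16 ≡ 130^2 = 16900 ≡ 109 (mod 193)
6^32 ≡ 109^2 = 11881 ≡ 108 (mod 193)
6^64 ≡ 108^2 = 11664 ≡ 84 (mod 193)
6^128 ≡ 84^2 = 7056 ≡ 108 (mod 193)
192 = 128 + 64 in binary powers of 2.
So 6^192 ≡ 108 · 84 ≡ 1 (mod 193).
Since the result is 1, base 6 gives no evidence that 193 is composite.

1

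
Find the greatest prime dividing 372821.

372821 = 59 · 6319
6319 = 71 · 89
89 is prime.
So 372821 = 59 · 71 · 89; the largest prime factor is 89.

89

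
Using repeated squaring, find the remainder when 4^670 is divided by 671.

4^1 ≡ 4 (mod 671)
4^2 ≡ 4^2 = 16 ≡ 16 (mod 671)
4^4 ≡ 16^2 = 256 ≡ 256 (mod 671)
4^8 ≡ 256^2 = 65536 ≡ 449 (mod 671)
4^16 ≡ 449^2 = 201601 ≡ 301 (mod 671)
4^32 ≡ 301^2 = 90601 ≡ 16 (mod 671)
4^64 ≡ 16^2 = 256 ≡ 256 (mod 671)
4^128 ≡ 256^2 = 65536 ≡ 449 (mod 671)
4^256 ≡ 449^2 = 201601 ≡ 301 (mod 671)
4^512 ≡ 301^2 = 90601 ≡ 16 (mod 671)
670 = 512 + 128 + 16 + 8 + 4 + 2 in binary powers of 2.
So 4^670 ≡ 16 · 449 · 301 · 449 · 256 · 16 ≡ 474 (mod 671).
Since 474 ≠ 1, base 4 is a Fermat witness: 671 is composite.

474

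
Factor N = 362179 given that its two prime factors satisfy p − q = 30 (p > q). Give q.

587

Since p = q + 30, we have 362179 = q(q + 30), so q² + 30q − 362179 = 0.
Discriminant: 30² + 4·362179 = 900 + 1448716 = 1449616; √1449616 = 1204.
q = (−30 + 1204)/2 = 587, and p = q + 30 = 617.
Check: 587 · 617 = 362179.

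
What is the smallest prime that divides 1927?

41

1927 is odd.
Digit sum 19, not divisible by 3.
Ends in 7: not divisible by 5.
7: 1927 = 7·275 + 2
11: 1927 = 11·175 + 2
13: 1927 = 13·148 + 3
17: 1927 = 17·113 + 6
19: 1927 = 19·101 + 8
23: 1927 = 23·83 + 18
29: 1927 = 29·66 + 13
31: 1927 = 31·62 + 5
37: 1927 = 37·52 + 3
41: 1927 = 41·47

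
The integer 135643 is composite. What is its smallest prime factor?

135643 is odd.
Digit sum 22, not divisible by 3.
Ends in 3: not divisible by 5.
7: 135643 = 7·19377 + 4
11: 135643 = 11·12331 + 2
13: 135643 = 13·10434 + 1
17: 135643 = 17·7979

17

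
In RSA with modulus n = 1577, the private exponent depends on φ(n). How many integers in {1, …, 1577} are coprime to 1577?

1476

Factor: 1577 = 19 · 83.
φ(1577) = (19−1) · (83−1) = 18 · 82 = 1476.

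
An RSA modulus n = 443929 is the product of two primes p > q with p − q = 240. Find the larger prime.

797

Since p = q + 240, we have 443929 = q(q + 240), so q² + 240q − 443929 = 0.
Discriminant: 240² + 4·443929 = 57600 + 1775716 = 1833316; √1833316 = 1354.
q = (−240 + 1354)/2 = 557, and p = q + 240 = 797.
Check: 557 · 797 = 443929.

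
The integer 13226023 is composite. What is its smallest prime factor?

89

13226023 is odd.
Digit sum 19, not divisible by 3.
Ends in 3: not divisible by 5.
7: 13226023 = 7·1889431 + 6
11: 13226023 = 11·1202365 + 8
13: 13226023 = 13·1017386 + 5
17: 13226023 = 17·778001 + 6
19: 13226023 = 19·696106 + 9
23: 13226023 = 23·575044 + 11
29: 13226023 = 29·456069 + 22
31: 13226023 = 31·426645 + 28
37: 13226023 = 37·357460 + 3
41: 13226023 = 41·322585 + 38
43: 13226023 = 43·307581 + 40
47: 13226023 = 47·281404 + 35
53: 13226023 = 53·249547 + 32
59: 13226023 = 59·224169 + 52
61: 13226023 = 61·216820 + 3
67: 13226023 = 67·197403 + 22
71: 13226023 = 71·186282 + 1
73: 13226023 = 73·181178 + 29
79: 13226023 = 79·167418 + 1
83: 13226023 = 83·159349 + 56
89: 13226023 = 89·148607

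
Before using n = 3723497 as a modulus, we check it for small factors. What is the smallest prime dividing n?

3723497 is odd.
Digit sum 35, not divisible by 3.
Ends in 7: not divisible by 5.
7: 3723497 = 7·531928 + 1
11: 3723497 = 11·338499 + 8
13: 3723497 = 13·286422 + 11
17: 3723497 = 17·219029 + 4
19: 3723497 = 19·195973 + 10
23: 3723497 = 23·161891 + 4
29: 3723497 = 29·128396 + 13
31: 3723497 = 31·120112 + 25
37: 3723497 = 37·100635 + 2
41: 3723497 = 41·90817

41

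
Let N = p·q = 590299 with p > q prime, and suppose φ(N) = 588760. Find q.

719

φ(n) = (p−1)(q−1) = n − (p+q) + 1, so p + q = 590299 − 588760 + 1 = 1540.
p and q are the roots of t² − 1540t + 590299 = 0.
Discriminant: 1540² − 4·590299 = 2371600 − 2361196 = 10404; √10404 = 102.
q = (1540 − 102)/2 = 719, p = (1540 + 102)/2 = 821.
Check: 719 · 821 = 590299.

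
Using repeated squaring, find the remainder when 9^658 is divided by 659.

1

9^1 ≡ 9 (mod 659)
9^2 ≡ 9^2 = 81 ≡ 81 (mod 659)
9^4 ≡ 81^2 = 6561 ≡ 630 (mod 659)
9^8 ≡ 630^2 = 396900 ≡ 182 (mod 659)
9^16 ≡ 182^2 = 33124 ≡ 174 (mod 659)
9^32 ≡ 174^2 = 30276 ≡ 621 (mod 659)
9^64 ≡ 621^2 = 385641 ≡ 126 (mod 659)
9^128 ≡ 126^2 = 15876 ≡ 60 (mod 659)
9^256 ≡ 60^2 = 3600 ≡ 305 (mod 659)
9^512 ≡ 305^2 = 93025 ≡ 106 (mod 659)
658 = 512 + 128 + 16 + 2 in binary powers of 2.
So 9^658 ≡ 106 · 60 · 174 · 81 ≡ 1 (mod 659).
Since the result is 1, base 9 gives no evidence that 659 is composite.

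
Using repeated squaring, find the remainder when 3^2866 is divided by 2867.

3^1 ≡ 3 (mod 2867)
3^2 ≡ 3^2 = 9 ≡ 9 (mod 2867)
3^4 ≡ 9^2 = 81 ≡ 81 (mod 2867)
3^8 ≡ 81^2 = 6561 ≡ 827 (mod 2867)
3^16 ≡ 827^2 = 683929 ≡ 1583 (mod 2867)
3^32 ≡ 1583^2 = 2505889 ≡ 131 (mod 2867)
3^64 ≡ 131^2 = 17161 ≡ 2826 (mod 2867)
3^128 ≡ 2826^2 = 7986276 ≡ 1681 (mod 2867)
3^256 ≡ 1681^2 = 2825761 ≡ 1766 (mod 2867)
3^512 ≡ 1766^2 = 3118756 ≡ 2327 (mod 2867)
3^1024 ≡ 2327^2 = 5414929 ≡ 2033 (mod 2867)
3^2048 ≡ 2033^2 = 4133089 ≡ 1742 (mod 2867)
2866 = 2048 + 512 + 256 + 32 + 16 + 2 in binary powers of 2.
So 3^2866 ≡ 1742 · 2327 · 1766 · 131 · 1583 · 9 ≡ 1095 (mod 2867).
Since 1095 ≠ 1, base 3 is a Fermat witness: 2867 is composite.

1095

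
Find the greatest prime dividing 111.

111 = 3 · 37
37 is prime.
So 111 = 3 · 37; the largest prime factor is 37.

37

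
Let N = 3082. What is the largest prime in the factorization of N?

3082 = 2 · 1541
1541 = 23 · 67
67 is prime.
So 3082 = 2 · 23 · 67; the largest prime factor is 67.

67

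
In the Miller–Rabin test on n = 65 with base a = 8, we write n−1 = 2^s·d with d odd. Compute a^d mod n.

8

65 − 1 = 64 = 2^6 · 1, so d = 1.
8^1 ≡ 8 (mod 65)
1 = 1 in binary powers of 2.
So 8^1 ≡ 8 ≡ 8 (mod 65).
Squaring chain: 8 → 64 → 1 → 1 → 1 → 1; reaches −1, so base 8 does not prove 65 composite.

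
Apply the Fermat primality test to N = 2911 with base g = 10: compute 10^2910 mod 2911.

1026

10^1 ≡ 10 (mod 2911)
10^2 ≡ 10^2 = 100 ≡ 100 (mod 2911)
10^4 ≡ 100^2 = 10000 ≡ 1267 (mod 2911)
10^8 ≡ 1267^2 = 1605289 ≡ 1328 (mod 2911)
10^16 ≡ 1328^2 = 1763584 ≡ 2429 (mod 2911)
10^32 ≡ 2429^2 = 5900041 ≡ 2355 (mod 2911)
10^64 ≡ 2355^2 = 5546025 ≡ 570 (mod 2911)
10^128 ≡ 570^2 = 324900 ≡ 1779 (mod 2911)
10^256 ≡ 1779^2 = 3164841 ≡ 584 (mod 2911)
10^512 ≡ 584^2 = 341056 ≡ 469 (mod 2911)
10^1024 ≡ 469^2 = 219961 ≡ 1636 (mod 2911)
10^2048 ≡ 1636^2 = 2676496 ≡ 1287 (mod 2911)
2910 = 2048 + 512 + 256 + 64 + 16 + 8 + 4 + 2 in binary powers of 2.
So 10^2910 ≡ 1287 · 469 · 584 · 570 · 2429 · 1328 · 1267 · 100 ≡ 1026 (mod 2911).
Since 1026 ≠ 1, base 10 is a Fermat witness: 2911 is composite.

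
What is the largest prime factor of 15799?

15799 = 7 · 2257
2257 = 37 · 61
61 is prime.
So 15799 = 7 · 37 · 61; the largest prime factor is 61.

61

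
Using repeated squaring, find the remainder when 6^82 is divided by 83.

6^1 ≡ 6 (mod 83)
6^2 ≡ 6^2 = 36 ≡ 36 (mod 83)
6^4 ≡ 36^2 = 1296 ≡ 51 (mod 83)
6^8 ≡ 51^2 = 2601 ≡ 28 (mod 83)
6^16 ≡ 28^2 = 784 ≡ 37 (mod 83)
6^32 ≡ 37^2 = 1369 ≡ 41 (mod 83)
6^64 ≡ 41^2 = 1681 ≡ 21 (mod 83)
82 = 64 + 16 + 2 in binary powers of 2.
So 6^82 ≡ 21 · 37 · 36 ≡ 1 (mod 83).
Since the result is 1, base 6 gives no evidence that 83 is composite.

1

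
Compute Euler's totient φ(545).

Factor: 545 = 5 · 109.
φ(545) = (5−1) · (109−1) = 4 · 108 = 432.

432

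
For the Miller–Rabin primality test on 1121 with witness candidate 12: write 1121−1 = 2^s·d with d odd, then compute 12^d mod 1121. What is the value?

407

1121 − 1 = 1120 = 2^5 · 35, so d = 35.
12^1 ≡ 12 (mod 1121)
12^2 ≡ 12^2 = 144 ≡ 144 (mod 1121)
12^4 ≡ 144^2 = 20736 ≡ 558 (mod 1121)
12^8 ≡ 558^2 = 311364 ≡ 847 (mod 1121)
12^16 ≡ 847^2 = 717409 ≡ 1090 (mod 1121)
12^32 ≡ 1090^2 = 1188100 ≡ 961 (mod 1121)
35 = 32 + 2 + 1 in binary powers of 2.
So 12^35 ≡ 961 · 144 · 12 ≡ 407 (mod 1121).
Squaring chain: 407 → 862 → 942 → 653 → 429; never reaches −1, so base 12 is a Miller–Rabin witness that 1121 is composite.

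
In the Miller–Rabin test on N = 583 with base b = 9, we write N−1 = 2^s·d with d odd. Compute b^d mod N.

537

583 − 1 = 582 = 2^1 · 291, so d = 291.
9^1 ≡ 9 (mod 583)
9^2 ≡ 9^2 = 81 ≡ 81 (mod 583)
9^4 ≡ 81^2 = 6561 ≡ 148 (mod 583)
9^8 ≡ 148^2 = 21904 ≡ 333 (mod 583)
9^16 ≡ 333^2 = 110889 ≡ 119 (mod 583)
9^32 ≡ 119^2 = 14161 ≡ 169 (mod 583)
9^64 ≡ 169^2 = 28561 ≡ 577 (mod 583)
9^128 ≡ 577^2 = 332929 ≡ 36 (mod 583)
9^256 ≡ 36^2 = 1296 ≡ 130 (mod 583)
291 = 256 + 32 + 2 + 1 in binary powers of 2.
So 9^291 ≡ 130 · 169 · 81 · 9 ≡ 537 (mod 583).
Squaring chain: 537; never reaches −1, so base 9 is a Miller–Rabin witness that 583 is composite.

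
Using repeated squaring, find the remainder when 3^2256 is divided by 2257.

729

3^1 ≡ 3 (mod 2257)
3^2 ≡ 3^2 = 9 ≡ 9 (mod 2257)
3^4 ≡ 9^2 = 81 ≡ 81 (mod 2257)
3^8 ≡ 81^2 = 6561 ≡ 2047 (mod 2257)
3^16 ≡ 2047^2 = 4190209 ≡ 1217 (mod 2257)
3^32 ≡ 1217^2 = 1481089 ≡ 497 (mod 2257)
3^64 ≡ 497^2 = 247009 ≡ 996 (mod 2257)
3^128 ≡ 996^2 = 992016 ≡ 1193 (mod 2257)
3^256 ≡ 1193^2 = 1423249 ≡ 1339 (mod 2257)
3^512 ≡ 1339^2 = 1792921 ≡ 863 (mod 2257)
3^1024 ≡ 863^2 = 744769 ≡ 2216 (mod 2257)
3^2048 ≡ 2216^2 = 4910656 ≡ 1681 (mod 2257)
2256 = 2048 + 128 + 64 + 16 in binary powers of 2.
So 3^2256 ≡ 1681 · 1193 · 996 · 1217 ≡ 729 (mod 2257).
Since 729 ≠ 1, base 3 is a Fermat witness: 2257 is composite.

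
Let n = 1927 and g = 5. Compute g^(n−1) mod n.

5^1 ≡ 5 (mod 1927)
5^2 ≡ 5^2 = 25 ≡ 25 (mod 1927)
5^4 ≡ 25^2 = 625 ≡ 625 (mod 1927)
5^8 ≡ 625^2 = 390625 ≡ 1371 (mod 1927)
5^16 ≡ 1371^2 = 1879641 ≡ 816 (mod 1927)
5^32 ≡ 816^2 = 665856 ≡ 1041 (mod 1927)
5^64 ≡ 1041^2 = 1083681 ≡ 707 (mod 1927)
5^128 ≡ 707^2 = 499849 ≡ 756 (mod 1927)
5^256 ≡ 756^2 = 571536 ≡ 1144 (mod 1927)
5^512 ≡ 1144^2 = 1308736 ≡ 303 (mod 1927)
5^1024 ≡ 303^2 = 91809 ≡ 1240 (mod 1927)
1926 = 1024 + 512 + 256 + 128 + 4 + 2 in binary powers of 2.
So 5^1926 ≡ 1240 · 303 · 1144 · 756 · 625 · 25 ≡ 291 (mod 1927).
Since 291 ≠ 1, base 5 is a Fermat witness: 1927 is composite.

291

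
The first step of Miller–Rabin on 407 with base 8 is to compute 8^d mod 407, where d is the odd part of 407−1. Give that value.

407 − 1 = 406 = 2^1 · 203, so d = 203.
8^1 ≡ 8 (mod 407)
8^2 ≡ 8^2 = 64 ≡ 64 (mod 407)
8^4 ≡ 64^2 = 4096 ≡ 26 (mod 407)
8^8 ≡ 26^2 = 676 ≡ 269 (mod 407)
8^16 ≡ 269^2 = 72361 ≡ 322 (mod 407)
8^32 ≡ 322^2 = 103684 ≡ 306 (mod 407)
8^64 ≡ 306^2 = 93636 ≡ 26 (mod 407)
8^128 ≡ 26^2 = 676 ≡ 269 (mod 407)
203 = 128 + 64 + 8 + 2 + 1 in binary powers of 2.
So 8^203 ≡ 269 · 26 · 269 · 64 · 8 ≡ 347 (mod 407).
Squaring chain: 347; never reaches −1, so base 8 is a Miller–Rabin witness that 407 is composite.

347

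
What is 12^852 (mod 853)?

1

12^1 ≡ 12 (mod 853)
12^2 ≡ 12^2 = 144 ≡ 144 (mod 853)
12^4 ≡ 144^2 = 20736 ≡ 264 (mod 853)
12^8 ≡ 264^2 = 69696 ≡ 603 (mod 853)
12^16 ≡ 603^2 = 363609 ≡ 231 (mod 853)
12^32 ≡ 231^2 = 53361 ≡ 475 (mod 853)
12^64 ≡ 475^2 = 225625 ≡ 433 (mod 853)
12^128 ≡ 433^2 = 187489 ≡ 682 (mod 853)
12^256 ≡ 682^2 = 465124 ≡ 239 (mod 853)
12^512 ≡ 239^2 = 57121 ≡ 823 (mod 853)
852 = 512 + 256 + 64 + 16 + 4 in binary powers of 2.
So 12^852 ≡ 823 · 239 · 433 · 231 · 264 ≡ 1 (mod 853).
Since the result is 1, base 12 gives no evidence that 853 is composite.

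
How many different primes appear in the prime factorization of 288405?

5

288405 = 3^2 · 32045
32045 = 5 · 6409
6409 = 13 · 493
493 = 17 · 29
288405 = 3^2 · 5 · 13 · 17 · 29, which has 5 distinct prime factors.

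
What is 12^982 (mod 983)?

12^1 ≡ 12 (mod 983)
12^2 ≡ 12^2 = 144 ≡ 144 (mod 983)
12^4 ≡ 144^2 = 20736 ≡ 93 (mod 983)
12^8 ≡ 93^2 = 8649 ≡ 785 (mod 983)
12^16 ≡ 785^2 = 616225 ≡ 867 (mod 983)
12^32 ≡ 867^2 = 751689 ≡ 677 (mod 983)
12^64 ≡ 677^2 = 458329 ≡ 251 (mod 983)
12^128 ≡ 251^2 = 63001 ≡ 89 (mod 983)
12^256 ≡ 89^2 = 7921 ≡ 57 (mod 983)
12^512 ≡ 57^2 = 3249 ≡ 300 (mod 983)
982 = 512 + 256 + 128 + 64 + 16 + 4 + 2 in binary powers of 2.
So 12^982 ≡ 300 · 57 · 89 · 251 · 867 · 93 · 144 ≡ 1 (mod 983).
Since the result is 1, base 12 gives no evidence that 983 is composite.

1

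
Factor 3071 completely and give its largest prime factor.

83

3071 = 37 · 83
83 is prime.
So 3071 = 37 · 83; the largest prime factor is 83.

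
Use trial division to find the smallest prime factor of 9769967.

53

9769967 is odd.
Digit sum 53, not divisible by 3.
Ends in 7: not divisible by 5.
7: 9769967 = 7·1395709 + 4
11: 9769967 = 11·888178 + 9
13: 9769967 = 13·751535 + 12
17: 9769967 = 17·574703 + 16
19: 9769967 = 19·514208 + 15
23: 9769967 = 23·424781 + 4
29: 9769967 = 29·336895 + 12
31: 9769967 = 31·315160 + 7
37: 9769967 = 37·264053 + 6
41: 9769967 = 41·238291 + 36
43: 9769967 = 43·227208 + 23
47: 9769967 = 47·207871 + 30
53: 9769967 = 53·184339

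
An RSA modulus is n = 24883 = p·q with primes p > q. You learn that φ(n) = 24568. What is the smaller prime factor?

149

φ(n) = (p−1)(q−1) = n − (p+q) + 1, so p + q = 24883 − 24568 + 1 = 316.
p and q are the roots of t² − 316t + 24883 = 0.
Discriminant: 316² − 4·24883 = 99856 − 99532 = 324; √324 = 18.
q = (316 − 18)/2 = 149, p = (316 + 18)/2 = 167.
Check: 149 · 167 = 24883.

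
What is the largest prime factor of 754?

29

754 = 2 · 377
377 = 13 · 29
29 is prime.
So 754 = 2 · 13 · 29; the largest prime factor is 29.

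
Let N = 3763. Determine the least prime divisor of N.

53

3763 is odd.
Digit sum 19, not divisible by 3.
Ends in 3: not divisible by 5.
7: 3763 = 7·537 + 4
11: 3763 = 11·342 + 1
13: 3763 = 13·289 + 6
17: 3763 = 17·221 + 6
19: 3763 = 19·198 + 1
23: 3763 = 23·163 + 14
29: 3763 = 29·129 + 22
31: 3763 = 31·121 + 12
37: 3763 = 37·101 + 26
41: 3763 = 41·91 + 32
43: 3763 = 43·87 + 22
47: 3763 = 47·80 + 3
53: 3763 = 53·71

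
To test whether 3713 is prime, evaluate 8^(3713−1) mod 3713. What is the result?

8^1 ≡ 8 (mod 3713)
8^2 ≡ 8^2 = 64 ≡ 64 (mod 3713)
8^4 ≡ 64^2 = 4096 ≡ 383 (mod 3713)
8^8 ≡ 383^2 = 146689 ≡ 1882 (mod 3713)
8^16 ≡ 1882^2 = 3541924 ≡ 3435 (mod 3713)
8^32 ≡ 3435^2 = 11799225 ≡ 3024 (mod 3713)
8^64 ≡ 3024^2 = 9144576 ≡ 3170 (mod 3713)
8^128 ≡ 3170^2 = 10048900 ≡ 1522 (mod 3713)
8^256 ≡ 1522^2 = 2316484 ≡ 3285 (mod 3713)
8^512 ≡ 3285^2 = 10791225 ≡ 1247 (mod 3713)
8^1024 ≡ 1247^2 = 1555009 ≡ 2975 (mod 3713)
8^2048 ≡ 2975^2 = 8850625 ≡ 2546 (mod 3713)
3712 = 2048 + 1024 + 512 + 128 in binary powers of 2.
So 8^3712 ≡ 2546 · 2975 · 1247 · 1522 ≡ 3494 (mod 3713).
Since 3494 ≠ 1, base 8 is a Fermat witness: 3713 is composite.

3494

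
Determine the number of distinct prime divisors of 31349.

3

31349 = 23 · 1363
1363 = 29 · 47
31349 = 23 · 29 · 47, which has 3 distinct prime factors.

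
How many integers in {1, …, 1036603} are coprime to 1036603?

Factor: 1036603 = 41 · 131 · 193.
φ(1036603) = (41−1) · (131−1) · (193−1) = 40 · 130 · 192 = 998400.

998400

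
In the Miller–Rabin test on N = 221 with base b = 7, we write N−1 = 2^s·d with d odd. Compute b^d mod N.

221 − 1 = 220 = 2^2 · 55, so d = 55.
7^1 ≡ 7 (mod 221)
7^2 ≡ 7^2 = 49 ≡ 49 (mod 221)
7^4 ≡ 49^2 = 2401 ≡ 191 (mod 221)
7^8 ≡ 191^2 = 36481 ≡ 16 (mod 221)
7^16 ≡ 16^2 = 256 ≡ 35 (mod 221)
7^32 ≡ 35^2 = 1225 ≡ 120 (mod 221)
55 = 32 + 16 + 4 + 2 + 1 in binary powers of 2.
So 7^55 ≡ 120 · 35 · 191 · 49 · 7 ≡ 97 (mod 221).
Squaring chain: 97 → 127; never reaches −1, so base 7 is a Miller–Rabin witness that 221 is composite.

97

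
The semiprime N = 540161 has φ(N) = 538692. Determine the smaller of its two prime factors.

727

φ(n) = (p−1)(q−1) = n − (p+q) + 1, so p + q = 540161 − 538692 + 1 = 1470.
p and q are the roots of t² − 1470t + 540161 = 0.
Discriminant: 1470² − 4·540161 = 2160900 − 2160644 = 256; √256 = 16.
q = (1470 − 16)/2 = 727, p = (1470 + 16)/2 = 743.
Check: 727 · 743 = 540161.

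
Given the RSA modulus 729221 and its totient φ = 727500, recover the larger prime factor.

971

φ(n) = (p−1)(q−1) = n − (p+q) + 1, so p + q = 729221 − 727500 + 1 = 1722.
p and q are the roots of t² − 1722t + 729221 = 0.
Discriminant: 1722² − 4·729221 = 2965284 − 2916884 = 48400; √48400 = 220.
q = (1722 − 220)/2 = 751, p = (1722 + 220)/2 = 971.
Check: 751 · 971 = 729221.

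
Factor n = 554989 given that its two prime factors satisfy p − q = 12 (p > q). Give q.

739

Since p = q + 12, we have 554989 = q(q + 12), so q² + 12q − 554989 = 0.
Discriminant: 12² + 4·554989 = 144 + 2219956 = 2220100; √2220100 = 1490.
q = (−12 + 1490)/2 = 739, and p = q + 12 = 751.
Check: 739 · 751 = 554989.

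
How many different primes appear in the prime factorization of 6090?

5

6090 = 2 · 3045
3045 = 3 · 1015
1015 = 5 · 203
203 = 7 · 29
6090 = 2 · 3 · 5 · 7 · 29, which has 5 distinct prime factors.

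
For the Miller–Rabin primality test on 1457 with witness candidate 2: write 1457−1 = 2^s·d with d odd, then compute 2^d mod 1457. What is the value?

1457 − 1 = 1456 = 2^4 · 91, so d = 91.
2^1 ≡ 2 (mod 1457)
2^2 ≡ 2^2 = 4 ≡ 4 (mod 1457)
2^4 ≡ 4^2 = 16 ≡ 16 (mod 1457)
2^8 ≡ 16^2 = 256 ≡ 256 (mod 1457)
2^16 ≡ 256^2 = 65536 ≡ 1428 (mod 1457)
2^32 ≡ 1428^2 = 2039184 ≡ 841 (mod 1457)
2^64 ≡ 841^2 = 707281 ≡ 636 (mod 1457)
91 = 64 + 16 + 8 + 2 + 1 in binary powers of 2.
So 2^91 ≡ 636 · 1428 · 256 · 4 · 2 ≡ 870 (mod 1457).
Squaring chain: 870 → 717 → 1225 → 1372; never reaches −1, so base 2 is a Miller–Rabin witness that 1457 is composite.

870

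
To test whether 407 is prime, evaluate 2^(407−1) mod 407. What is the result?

2^1 ≡ 2 (mod 407)
2^2 ≡ 2^2 = 4 ≡ 4 (mod 407)
2^4 ≡ 4^2 = 16 ≡ 16 (mod 407)
2^8 ≡ 16^2 = 256 ≡ 256 (mod 407)
2^16 ≡ 256^2 = 65536 ≡ 9 (mod 407)
2^32 ≡ 9^2 = 81 ≡ 81 (mod 407)
2^64 ≡ 81^2 = 6561 ≡ 49 (mod 407)
2^128 ≡ 49^2 = 2401 ≡ 366 (mod 407)
2^256 ≡ 366^2 = 133956 ≡ 53 (mod 407)
406 = 256 + 128 + 16 + 4 + 2 in binary powers of 2.
So 2^406 ≡ 53 · 366 · 9 · 16 · 4 ≡ 284 (mod 407).
Since 284 ≠ 1, base 2 is a Fermat witness: 407 is composite.

284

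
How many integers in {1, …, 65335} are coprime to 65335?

51264

Factor: 65335 = 5 · 73 · 179.
φ(65335) = (5−1) · (73−1) · (179−1) = 4 · 72 · 178 = 51264.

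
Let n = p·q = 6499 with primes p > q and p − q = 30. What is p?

Since p = q + 30, we have 6499 = q(q + 30), so q² + 30q − 6499 = 0.
Discriminant: 30² + 4·6499 = 900 + 25996 = 26896; √26896 = 164.
q = (−30 + 164)/2 = 67, and p = q + 30 = 97.
Check: 67 · 97 = 6499.

97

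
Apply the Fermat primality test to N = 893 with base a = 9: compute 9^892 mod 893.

9^1 ≡ 9 (mod 893)
9^2 ≡ 9^2 = 81 ≡ 81 (mod 893)
9^4 ≡ 81^2 = 6561 ≡ 310 (mod 893)
9^8 ≡ 310^2 = 96100 ≡ 549 (mod 893)
9^16 ≡ 549^2 = 301401 ≡ 460 (mod 893)
9^32 ≡ 460^2 = 211600 ≡ 852 (mod 893)
9^64 ≡ 852^2 = 725904 ≡ 788 (mod 893)
9^128 ≡ 788^2 = 620944 ≡ 309 (mod 893)
9^256 ≡ 309^2 = 95481 ≡ 823 (mod 893)
9^512 ≡ 823^2 = 677329 ≡ 435 (mod 893)
892 = 512 + 256 + 64 + 32 + 16 + 8 + 4 in binary powers of 2.
So 9^892 ≡ 435 · 823 · 788 · 852 · 460 · 549 · 310 ≡ 788 (mod 893).
Since 788 ≠ 1, base 9 is a Fermat witness: 893 is composite.

788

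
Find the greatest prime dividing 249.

83

249 = 3 · 83
83 is prime.
So 249 = 3 · 83; the largest prime factor is 83.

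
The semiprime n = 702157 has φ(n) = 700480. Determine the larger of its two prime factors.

881

φ(n) = (p−1)(q−1) = n − (p+q) + 1, so p + q = 702157 − 700480 + 1 = 1678.
p and q are the roots of t² − 1678t + 702157 = 0.
Discriminant: 1678² − 4·702157 = 2815684 − 2808628 = 7056; √7056 = 84.
q = (1678 − 84)/2 = 797, p = (1678 + 84)/2 = 881.
Check: 797 · 881 = 702157.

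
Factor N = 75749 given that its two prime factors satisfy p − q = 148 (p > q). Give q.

211

Since p = q + 148, we have 75749 = q(q + 148), so q² + 148q − 75749 = 0.
Discriminant: 148² + 4·75749 = 21904 + 302996 = 324900; √324900 = 570.
q = (−148 + 570)/2 = 211, and p = q + 148 = 359.
Check: 211 · 359 = 75749.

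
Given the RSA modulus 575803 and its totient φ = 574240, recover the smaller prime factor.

φ(n) = (p−1)(q−1) = n − (p+q) + 1, so p + q = 575803 − 574240 + 1 = 1564.
p and q are the roots of t² − 1564t + 575803 = 0.
Discriminant: 1564² − 4·575803 = 2446096 − 2303212 = 142884; √142884 = 378.
q = (1564 − 378)/2 = 593, p = (1564 + 378)/2 = 971.
Check: 593 · 971 = 575803.

593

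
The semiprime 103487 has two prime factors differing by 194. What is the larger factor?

433

Since p = q + 194, we have 103487 = q(q + 194), so q² + 194q − 103487 = 0.
Discriminant: 194² + 4·103487 = 37636 + 413948 = 451584; √451584 = 672.
q = (−194 + 672)/2 = 239, and p = q + 194 = 433.
Check: 239 · 433 = 103487.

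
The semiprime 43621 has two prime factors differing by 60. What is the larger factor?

Since p = q + 60, we have 43621 = q(q + 60), so q² + 60q − 43621 = 0.
Discriminant: 60² + 4·43621 = 3600 + 174484 = 178084; √178084 = 422.
q = (−60 + 422)/2 = 181, and p = q + 60 = 241.
Check: 181 · 241 = 43621.

241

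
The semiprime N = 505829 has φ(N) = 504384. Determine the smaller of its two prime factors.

φ(n) = (p−1)(q−1) = n − (p+q) + 1, so p + q = 505829 − 504384 + 1 = 1446.
p and q are the roots of t² − 1446t + 505829 = 0.
Discriminant: 1446² − 4·505829 = 2090916 − 2023316 = 67600; √67600 = 260.
q = (1446 − 260)/2 = 593, p = (1446 + 260)/2 = 853.
Check: 593 · 853 = 505829.

593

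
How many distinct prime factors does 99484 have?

5

99484 = 2^2 · 24871
24871 = 7 · 3553
3553 = 11 · 323
323 = 17 · 19
99484 = 2^2 · 7 · 11 · 17 · 19, which has 5 distinct prime factors.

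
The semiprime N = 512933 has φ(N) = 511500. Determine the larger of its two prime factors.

751

φ(n) = (p−1)(q−1) = n − (p+q) + 1, so p + q = 512933 − 511500 + 1 = 1434.
p and q are the roots of t² − 1434t + 512933 = 0.
Discriminant: 1434² − 4·512933 = 2056356 − 2051732 = 4624; √4624 = 68.
q = (1434 − 68)/2 = 683, p = (1434 + 68)/2 = 751.
Check: 683 · 751 = 512933.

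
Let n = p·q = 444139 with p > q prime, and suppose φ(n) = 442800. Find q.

601

φ(n) = (p−1)(q−1) = n − (p+q) + 1, so p + q = 444139 − 442800 + 1 = 1340.
p and q are the roots of t² − 1340t + 444139 = 0.
Discriminant: 1340² − 4·444139 = 1795600 − 1776556 = 19044; √19044 = 138.
q = (1340 − 138)/2 = 601, p = (1340 + 138)/2 = 739.
Check: 601 · 739 = 444139.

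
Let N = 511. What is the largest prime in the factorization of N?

511 = 7 · 73
73 is prime.
So 511 = 7 · 73; the largest prime factor is 73.

73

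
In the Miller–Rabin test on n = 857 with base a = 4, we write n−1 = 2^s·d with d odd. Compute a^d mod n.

856

857 − 1 = 856 = 2^3 · 107, so d = 107.
4^1 ≡ 4 (mod 857)
4^2 ≡ 4^2 = 16 ≡ 16 (mod 857)
4^4 ≡ 16^2 = 256 ≡ 256 (mod 857)
4^8 ≡ 256^2 = 65536 ≡ 404 (mod 857)
4^16 ≡ 404^2 = 163216 ≡ 386 (mod 857)
4^32 ≡ 386^2 = 148996 ≡ 735 (mod 857)
4^64 ≡ 735^2 = 540225 ≡ 315 (mod 857)
107 = 64 + 32 + 8 + 2 + 1 in binary powers of 2.
So 4^107 ≡ 315 · 735 · 404 · 16 · 4 ≡ 856 (mod 857).
Since 4^d ≡ 856 (mod 857), base 4 does not prove 857 composite.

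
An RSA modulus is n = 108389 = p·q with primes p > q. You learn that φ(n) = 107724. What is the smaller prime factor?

φ(n) = (p−1)(q−1) = n − (p+q) + 1, so p + q = 108389 − 107724 + 1 = 666.
p and q are the roots of t² − 666t + 108389 = 0.
Discriminant: 666² − 4·108389 = 443556 − 433556 = 10000; √10000 = 100.
q = (666 − 100)/2 = 283, p = (666 + 100)/2 = 383.
Check: 283 · 383 = 108389.

283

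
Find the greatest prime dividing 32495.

32495 = 5 · 6499
6499 = 67 · 97
97 is prime.
So 32495 = 5 · 67 · 97; the largest prime factor is 97.

97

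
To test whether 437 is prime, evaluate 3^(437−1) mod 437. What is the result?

347

3^1 ≡ 3 (mod 437)
3^2 ≡ 3^2 = 9 ≡ 9 (mod 437)
3^4 ≡ 9^2 = 81 ≡ 81 (mod 437)
3^8 ≡ 81^2 = 6561 ≡ 6 (mod 437)
3^16 ≡ 6^2 = 36 ≡ 36 (mod 437)
3^32 ≡ 36^2 = 1296 ≡ 422 (mod 437)
3^64 ≡ 422^2 = 178084 ≡ 225 (mod 437)
3^128 ≡ 225^2 = 50625 ≡ 370 (mod 437)
3^256 ≡ 370^2 = 136900 ≡ 119 (mod 437)
436 = 256 + 128 + 32 + 16 + 4 in binary powers of 2.
So 3^436 ≡ 119 · 370 · 422 · 36 · 81 ≡ 347 (mod 437).
Since 347 ≠ 1, base 3 is a Fermat witness: 437 is composite.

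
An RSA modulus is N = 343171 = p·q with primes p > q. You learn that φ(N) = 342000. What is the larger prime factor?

φ(n) = (p−1)(q−1) = n − (p+q) + 1, so p + q = 343171 − 342000 + 1 = 1172.
p and q are the roots of t² − 1172t + 343171 = 0.
Discriminant: 1172² − 4·343171 = 1373584 − 1372684 = 900; √900 = 30.
q = (1172 − 30)/2 = 571, p = (1172 + 30)/2 = 601.
Check: 571 · 601 = 343171.

601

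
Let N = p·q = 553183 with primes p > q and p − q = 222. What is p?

863

Since p = q + 222, we have 553183 = q(q + 222), so q² + 222q − 553183 = 0.
Discriminant: 222² + 4·553183 = 49284 + 2212732 = 2262016; √2262016 = 1504.
q = (−222 + 1504)/2 = 641, and p = q + 222 = 863.
Check: 641 · 863 = 553183.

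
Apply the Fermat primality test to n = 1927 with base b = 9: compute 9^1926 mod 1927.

9^1 ≡ 9 (mod 1927)
9^2 ≡ 9^2 = 81 ≡ 81 (mod 1927)
9^4 ≡ 81^2 = 6561 ≡ 780 (mod 1927)
9^8 ≡ 780^2 = 608400 ≡ 1395 (mod 1927)
9^16 ≡ 1395^2 = 1946025 ≡ 1682 (mod 1927)
9^32 ≡ 1682^2 = 2829124 ≡ 288 (mod 1927)
9^64 ≡ 288^2 = 82944 ≡ 83 (mod 1927)
9^128 ≡ 83^2 = 6889 ≡ 1108 (mod 1927)
9^256 ≡ 1108^2 = 1227664 ≡ 165 (mod 1927)
9^512 ≡ 165^2 = 27225 ≡ 247 (mod 1927)
9^1024 ≡ 247^2 = 61009 ≡ 1272 (mod 1927)
1926 = 1024 + 512 + 256 + 128 + 4 + 2 in binary powers of 2.
So 9^1926 ≡ 1272 · 247 · 165 · 1108 · 780 · 81 ≡ 286 (mod 1927).
Since 286 ≠ 1, base 9 is a Fermat witness: 1927 is composite.

286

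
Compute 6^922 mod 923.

6^1 ≡ 6 (mod 923)
6^2 ≡ 6^2 = 36 ≡ 36 (mod 923)
6^4 ≡ 36^2 = 1296 ≡ 373 (mod 923)
6^8 ≡ 373^2 = 139129 ≡ 679 (mod 923)
6^16 ≡ 679^2 = 461041 ≡ 464 (mod 923)
6^32 ≡ 464^2 = 215296 ≡ 237 (mod 923)
6^64 ≡ 237^2 = 56169 ≡ 789 (mod 923)
6^128 ≡ 789^2 = 622521 ≡ 419 (mod 923)
6^256 ≡ 419^2 = 175561 ≡ 191 (mod 923)
6^512 ≡ 191^2 = 36481 ≡ 484 (mod 923)
922 = 512 + 256 + 128 + 16 + 8 + 2 in binary powers of 2.
So 6^922 ≡ 484 · 191 · 419 · 464 · 679 · 36 ≡ 862 (mod 923).
Since 862 ≠ 1, base 6 is a Fermat witness: 923 is composite.

862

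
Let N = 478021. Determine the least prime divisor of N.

19

478021 is odd.
Digit sum 22, not divisible by 3.
Ends in 1: not divisible by 5.
7: 478021 = 7·68288 + 5
11: 478021 = 11·43456 + 5
13: 478021 = 13·36770 + 11
17: 478021 = 17·28118 + 15
19: 478021 = 19·25159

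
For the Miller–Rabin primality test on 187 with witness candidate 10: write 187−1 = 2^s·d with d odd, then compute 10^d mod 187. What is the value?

164

187 − 1 = 186 = 2^1 · 93, so d = 93.
10^1 ≡ 10 (mod 187)
10^2 ≡ 10^2 = 100 ≡ 100 (mod 187)
10^4 ≡ 100^2 = 10000 ≡ 89 (mod 187)
10^8 ≡ 89^2 = 7921 ≡ 67 (mod 187)
10^16 ≡ 67^2 = 4489 ≡ 1 (mod 187)
10^32 ≡ 1^2 = 1 ≡ 1 (mod 187)
10^64 ≡ 1^2 = 1 ≡ 1 (mod 187)
93 = 64 + 16 + 8 + 4 + 1 in binary powers of 2.
So 10^93 ≡ 1 · 1 · 67 · 89 · 10 ≡ 164 (mod 187).
Squaring chain: 164; never reaches −1, so base 10 is a Miller–Rabin witness that 187 is composite.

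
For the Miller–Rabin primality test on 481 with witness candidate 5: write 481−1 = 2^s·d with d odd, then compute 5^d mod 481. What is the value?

481 − 1 = 480 = 2^5 · 15, so d = 15.
5^1 ≡ 5 (mod 481)
5^2 ≡ 5^2 = 25 ≡ 25 (mod 481)
5^4 ≡ 25^2 = 625 ≡ 144 (mod 481)
5^8 ≡ 144^2 = 20736 ≡ 53 (mod 481)
15 = 8 + 4 + 2 + 1 in binary powers of 2.
So 5^15 ≡ 53 · 144 · 25 · 5 ≡ 177 (mod 481).
Squaring chain: 177 → 64 → 248 → 417 → 248; never reaches −1, so base 5 is a Miller–Rabin witness that 481 is composite.

177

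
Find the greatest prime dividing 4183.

4183 = 47 · 89
89 is prime.
So 4183 = 47 · 89; the largest prime factor is 89.

89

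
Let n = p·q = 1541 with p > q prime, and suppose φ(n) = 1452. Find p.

67

φ(n) = (p−1)(q−1) = n − (p+q) + 1, so p + q = 1541 − 1452 + 1 = 90.
p and q are the roots of t² − 90t + 1541 = 0.
Discriminant: 90² − 4·1541 = 8100 − 6164 = 1936; √1936 = 44.
q = (90 − 44)/2 = 23, p = (90 + 44)/2 = 67.
Check: 23 · 67 = 1541.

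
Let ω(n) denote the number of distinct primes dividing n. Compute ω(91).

91 = 7 · 13
91 = 7 · 13, which has 2 distinct prime factors.

2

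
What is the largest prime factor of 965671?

71

965671 = 7 · 137953
137953 = 29 · 4757
4757 = 67 · 71
71 is prime.
So 965671 = 7 · 29 · 67 · 71; the largest prime factor is 71.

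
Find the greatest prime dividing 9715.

67

9715 = 5 · 1943
1943 = 29 · 67
67 is prime.
So 9715 = 5 · 29 · 67; the largest prime factor is 67.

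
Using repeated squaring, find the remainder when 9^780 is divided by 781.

9^1 ≡ 9 (mod 781)
9^2 ≡ 9^2 = 81 ≡ 81 (mod 781)
9^4 ≡ 81^2 = 6561 ≡ 313 (mod 781)
9^8 ≡ 313^2 = 97969 ≡ 344 (mod 781)
9^16 ≡ 344^2 = 118336 ≡ 405 (mod 781)
9^32 ≡ 405^2 = 164025 ≡ 15 (mod 781)
9^64 ≡ 15^2 = 225 ≡ 225 (mod 781)
9^128 ≡ 225^2 = 50625 ≡ 641 (mod 781)
9^256 ≡ 641^2 = 410881 ≡ 75 (mod 781)
9^512 ≡ 75^2 = 5625 ≡ 158 (mod 781)
780 = 512 + 256 + 8 + 4 in binary powers of 2.
So 9^780 ≡ 158 · 75 · 344 · 313 ≡ 529 (mod 781).
Since 529 ≠ 1, base 9 is a Fermat witness: 781 is composite.

529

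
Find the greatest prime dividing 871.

871 = 13 · 67
67 is prime.
So 871 = 13 · 67; the largest prime factor is 67.

67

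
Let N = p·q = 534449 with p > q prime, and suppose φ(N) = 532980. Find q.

φ(n) = (p−1)(q−1) = n − (p+q) + 1, so p + q = 534449 − 532980 + 1 = 1470.
p and q are the roots of t² − 1470t + 534449 = 0.
Discriminant: 1470² − 4·534449 = 2160900 − 2137796 = 23104; √23104 = 152.
q = (1470 − 152)/2 = 659, p = (1470 + 152)/2 = 811.
Check: 659 · 811 = 534449.

659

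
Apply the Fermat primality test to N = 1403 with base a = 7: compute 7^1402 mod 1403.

7^1 ≡ 7 (mod 1403)
7^2 ≡ 7^2 = 49 ≡ 49 (mod 1403)
7^4 ≡ 49^2 = 2401 ≡ 998 (mod 1403)
7^8 ≡ 998^2 = 996004 ≡ 1277 (mod 1403)
7^16 ≡ 1277^2 = 1630729 ≡ 443 (mod 1403)
7^32 ≡ 443^2 = 196249 ≡ 1232 (mod 1403)
7^64 ≡ 1232^2 = 1517824 ≡ 1181 (mod 1403)
7^128 ≡ 1181^2 = 1394761 ≡ 179 (mod 1403)
7^256 ≡ 179^2 = 32041 ≡ 1175 (mod 1403)
7^512 ≡ 1175^2 = 1380625 ≡ 73 (mod 1403)
7^1024 ≡ 73^2 = 5329 ≡ 1120 (mod 1403)
1402 = 1024 + 256 + 64 + 32 + 16 + 8 + 2 in binary powers of 2.
So 7^1402 ≡ 1120 · 1175 · 1181 · 1232 · 443 · 1277 · 49 ≡ 351 (mod 1403).
Since 351 ≠ 1, base 7 is a Fermat witness: 1403 is composite.

351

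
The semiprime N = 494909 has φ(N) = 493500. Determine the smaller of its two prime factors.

φ(n) = (p−1)(q−1) = n − (p+q) + 1, so p + q = 494909 − 493500 + 1 = 1410.
p and q are the roots of t² − 1410t + 494909 = 0.
Discriminant: 1410² − 4·494909 = 1988100 − 1979636 = 8464; √8464 = 92.
q = (1410 − 92)/2 = 659, p = (1410 + 92)/2 = 751.
Check: 659 · 751 = 494909.

659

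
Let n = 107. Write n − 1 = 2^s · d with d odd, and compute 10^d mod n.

107 − 1 = 106 = 2^1 · 53, so d = 53.
10^1 ≡ 10 (mod 107)
10^2 ≡ 10^2 = 100 ≡ 100 (mod 107)
10^4 ≡ 100^2 = 10000 ≡ 49 (mod 107)
10^8 ≡ 49^2 = 2401 ≡ 47 (mod 107)
10^16 ≡ 47^2 = 2209 ≡ 69 (mod 107)
10^32 ≡ 69^2 = 4761 ≡ 53 (mod 107)
53 = 32 + 16 + 4 + 1 in binary powers of 2.
So 10^53 ≡ 53 · 69 · 49 · 10 ≡ 1 (mod 107).
Since 10^d ≡ 1 (mod 107), base 10 does not prove 107 composite.

1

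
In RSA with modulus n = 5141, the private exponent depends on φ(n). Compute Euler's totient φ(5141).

4992

Factor: 5141 = 53 · 97.
φ(5141) = (53−1) · (97−1) = 52 · 96 = 4992.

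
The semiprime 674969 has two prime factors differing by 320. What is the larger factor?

997

Since p = q + 320, we have 674969 = q(q + 320), so q² + 320q − 674969 = 0.
Discriminant: 320² + 4·674969 = 102400 + 2699876 = 2802276; √2802276 = 1674.
q = (−320 + 1674)/2 = 677, and p = q + 320 = 997.
Check: 677 · 997 = 674969.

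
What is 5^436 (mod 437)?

5^1 ≡ 5 (mod 437)
5^2 ≡ 5^2 = 25 ≡ 25 (mod 437)
5^4 ≡ 25^2 = 625 ≡ 188 (mod 437)
5^8 ≡ 188^2 = 35344 ≡ 384 (mod 437)
5^16 ≡ 384^2 = 147456 ≡ 187 (mod 437)
5^32 ≡ 187^2 = 34969 ≡ 9 (mod 437)
5^64 ≡ 9^2 = 81 ≡ 81 (mod 437)
5^128 ≡ 81^2 = 6561 ≡ 6 (mod 437)
5^256 ≡ 6^2 = 36 ≡ 36 (mod 437)
436 = 256 + 128 + 32 + 16 + 4 in binary powers of 2.
So 5^436 ≡ 36 · 6 · 9 · 187 · 188 ≡ 397 (mod 437).
Since 397 ≠ 1, base 5 is a Fermat witness: 437 is composite.

397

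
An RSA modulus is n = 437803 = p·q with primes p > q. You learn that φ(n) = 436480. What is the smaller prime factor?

φ(n) = (p−1)(q−1) = n − (p+q) + 1, so p + q = 437803 − 436480 + 1 = 1324.
p and q are the roots of t² − 1324t + 437803 = 0.
Discriminant: 1324² − 4·437803 = 1752976 − 1751212 = 1764; √1764 = 42.
q = (1324 − 42)/2 = 641, p = (1324 + 42)/2 = 683.
Check: 641 · 683 = 437803.

641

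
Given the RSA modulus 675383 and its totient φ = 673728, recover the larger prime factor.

929

φ(n) = (p−1)(q−1) = n − (p+q) + 1, so p + q = 675383 − 673728 + 1 = 1656.
p and q are the roots of t² − 1656t + 675383 = 0.
Discriminant: 1656² − 4·675383 = 2742336 − 2701532 = 40804; √40804 = 202.
q = (1656 − 202)/2 = 727, p = (1656 + 202)/2 = 929.
Check: 727 · 929 = 675383.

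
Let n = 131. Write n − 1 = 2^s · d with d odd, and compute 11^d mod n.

131 − 1 = 130 = 2^1 · 65, so d = 65.
11^1 ≡ 11 (mod 131)
11^2 ≡ 11^2 = 121 ≡ 121 (mod 131)
11^4 ≡ 121^2 = 14641 ≡ 100 (mod 131)
11^8 ≡ 100^2 = 10000 ≡ 44 (mod 131)
11^16 ≡ 44^2 = 1936 ≡ 102 (mod 131)
11^32 ≡ 102^2 = 10404 ≡ 55 (mod 131)
11^64 ≡ 55^2 = 3025 ≡ 12 (mod 131)
65 = 64 + 1 in binary powers of 2.
So 11^65 ≡ 12 · 11 ≡ 1 (mod 131).
Since 11^d ≡ 1 (mod 131), base 11 does not prove 131 composite.

1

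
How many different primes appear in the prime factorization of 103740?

103740 = 2^2 · 25935
25935 = 3 · 8645
8645 = 5 · 1729
1729 = 7 · 247
247 = 13 · 19
103740 = 2^2 · 3 · 5 · 7 · 13 · 19, which has 6 distinct prime factors.

6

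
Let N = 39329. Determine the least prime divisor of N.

67

39329 is odd.
Digit sum 26, not divisible by 3.
Ends in 9: not divisible by 5.
7: 39329 = 7·5618 + 3
11: 39329 = 11·3575 + 4
13: 39329 = 13·3025 + 4
17: 39329 = 17·2313 + 8
19: 39329 = 19·2069 + 18
23: 39329 = 23·1709 + 22
29: 39329 = 29·1356 + 5
31: 39329 = 31·1268 + 21
37: 39329 = 37·1062 + 35
41: 39329 = 41·959 + 10
43: 39329 = 43·914 + 27
47: 39329 = 47·836 + 37
53: 39329 = 53·742 + 3
59: 39329 = 59·666 + 35
61: 39329 = 61·644 + 45
67: 39329 = 67·587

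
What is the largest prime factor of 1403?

1403 = 23 · 61
61 is prime.
So 1403 = 23 · 61; the largest prime factor is 61.

61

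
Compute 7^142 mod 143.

82

7^1 ≡ 7 (mod 143)
7^2 ≡ 7^2 = 49 ≡ 49 (mod 143)
7^4 ≡ 49^2 = 2401 ≡ 113 (mod 143)
7^8 ≡ 113^2 = 12769 ≡ 42 (mod 143)
7^16 ≡ 42^2 = 1764 ≡ 48 (mod 143)
7^32 ≡ 48^2 = 2304 ≡ 16 (mod 143)
7^64 ≡ 16^2 = 256 ≡ 113 (mod 143)
7^128 ≡ 113^2 = 12769 ≡ 42 (mod 143)
142 = 128 + 8 + 4 + 2 in binary powers of 2.
So 7^142 ≡ 42 · 42 · 113 · 49 ≡ 82 (mod 143).
Since 82 ≠ 1, base 7 is a Fermat witness: 143 is composite.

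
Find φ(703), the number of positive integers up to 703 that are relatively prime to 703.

648

Factor: 703 = 19 · 37.
φ(703) = (19−1) · (37−1) = 18 · 36 = 648.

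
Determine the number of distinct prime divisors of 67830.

6

67830 = 2 · 33915
33915 = 3 · 11305
11305 = 5 · 2261
2261 = 7 · 323
323 = 17 · 19
67830 = 2 · 3 · 5 · 7 · 17 · 19, which has 6 distinct prime factors.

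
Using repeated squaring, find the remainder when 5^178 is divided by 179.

5^1 ≡ 5 (mod 179)
5^2 ≡ 5^2 = 25 ≡ 25 (mod 179)
5^4 ≡ 25^2 = 625 ≡ 88 (mod 179)
5^8 ≡ 88^2 = 7744 ≡ 47 (mod 179)
5^16 ≡ 47^2 = 2209 ≡ 61 (mod 179)
5^32 ≡ 61^2 = 3721 ≡ 141 (mod 179)
5^64 ≡ 141^2 = 19881 ≡ 12 (mod 179)
5^128 ≡ 12^2 = 144 ≡ 144 (mod 179)
178 = 128 + 32 + 16 + 2 in binary powers of 2.
So 5^178 ≡ 144 · 141 · 61 · 25 ≡ 1 (mod 179).
Since the result is 1, base 5 gives no evidence that 179 is composite.

1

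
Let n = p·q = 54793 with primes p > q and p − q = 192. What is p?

Since p = q + 192, we have 54793 = q(q + 192), so q² + 192q − 54793 = 0.
Discriminant: 192² + 4·54793 = 36864 + 219172 = 256036; √256036 = 506.
q = (−192 + 506)/2 = 157, and p = q + 192 = 349.
Check: 157 · 349 = 54793.

349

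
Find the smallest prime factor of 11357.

11357 is odd.
Digit sum 17, not divisible by 3.
Ends in 7: not divisible by 5.
7: 11357 = 7·1622 + 3
11: 11357 = 11·1032 + 5
13: 11357 = 13·873 + 8
17: 11357 = 17·668 + 1
19: 11357 = 19·597 + 14
23: 11357 = 23·493 + 18
29: 11357 = 29·391 + 18
31: 11357 = 31·366 + 11
37: 11357 = 37·306 + 35
41: 11357 = 41·277

41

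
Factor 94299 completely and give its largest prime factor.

43

94299 = 3 · 31433
31433 = 17 · 1849
1849 = 43 · 43
43 = 43 · 1
So 94299 = 3 · 17 · 43^2; the largest prime factor is 43.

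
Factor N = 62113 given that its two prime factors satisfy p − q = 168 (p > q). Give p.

347

Since p = q + 168, we have 62113 = q(q + 168), so q² + 168q − 62113 = 0.
Discriminant: 168² + 4·62113 = 28224 + 248452 = 276676; √276676 = 526.
q = (−168 + 526)/2 = 179, and p = q + 168 = 347.
Check: 179 · 347 = 62113.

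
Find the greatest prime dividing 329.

47

329 = 7 · 47
47 is prime.
So 329 = 7 · 47; the largest prime factor is 47.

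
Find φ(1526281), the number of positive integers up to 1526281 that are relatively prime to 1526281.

1482000

Factor: 1526281 = 61 · 131 · 191.
φ(1526281) = (61−1) · (131−1) · (191−1) = 60 · 130 · 190 = 1482000.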